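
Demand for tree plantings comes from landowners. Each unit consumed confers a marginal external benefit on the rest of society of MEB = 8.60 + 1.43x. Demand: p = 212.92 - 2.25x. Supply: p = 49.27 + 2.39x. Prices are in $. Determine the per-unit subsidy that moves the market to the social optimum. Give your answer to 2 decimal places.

subsidy = $85.33 per unit

Social marginal benefit = demand + MEB = 221.52 - 0.82x.
Set SMB = MC: 221.52 - 0.82x = 49.27 + 2.39x → x* = 53.6604.
The Pigouvian subsidy equals MEB at x*: 8.60 + 1.43×53.6604 = 85.3344.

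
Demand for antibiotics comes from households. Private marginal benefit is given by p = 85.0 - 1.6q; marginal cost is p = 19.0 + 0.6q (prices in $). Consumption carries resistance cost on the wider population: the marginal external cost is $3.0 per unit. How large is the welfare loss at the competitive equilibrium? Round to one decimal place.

DWL = $2.0

Market equilibrium (private): 19.0 + 0.6q = 85.0 - 1.6q → q_m = 30.0000.
Social marginal benefit = demand − MEC = 82.0 - 1.6q.
Set SMB = MC: 82.0 - 1.6q = 19.0 + 0.6q → q* = 28.6364.
The welfare-loss triangle has base |q_m − q*| and height MEC(q_m) (the vertical gap between SMB and MC is zero at q* and MEC at q_m).
DWL = ½ × 1.3636 × 3.0000 = 2.0454.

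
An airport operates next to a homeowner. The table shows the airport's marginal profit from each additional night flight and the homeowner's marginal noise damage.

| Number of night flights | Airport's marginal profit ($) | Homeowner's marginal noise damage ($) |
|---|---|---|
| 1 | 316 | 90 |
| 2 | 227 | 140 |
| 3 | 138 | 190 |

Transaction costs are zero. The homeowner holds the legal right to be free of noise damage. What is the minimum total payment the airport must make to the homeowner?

Efficient level: marginal profit ≥ marginal noise damage through level 2, so k* = 2.
With the homeowner holding the right, the airport must at least compensate total damage at k*: 90 + 140 = 230.

$230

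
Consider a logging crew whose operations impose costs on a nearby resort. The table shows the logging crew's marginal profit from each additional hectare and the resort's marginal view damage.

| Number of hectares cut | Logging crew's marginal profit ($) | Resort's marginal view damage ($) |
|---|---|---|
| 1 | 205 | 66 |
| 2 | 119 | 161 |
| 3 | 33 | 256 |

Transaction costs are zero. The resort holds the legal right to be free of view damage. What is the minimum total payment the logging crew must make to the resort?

Efficient level: marginal profit ≥ marginal view damage through level 1, so k* = 1.
With the resort holding the right, the logging crew must at least compensate total damage at k*: 66 = 66.

$66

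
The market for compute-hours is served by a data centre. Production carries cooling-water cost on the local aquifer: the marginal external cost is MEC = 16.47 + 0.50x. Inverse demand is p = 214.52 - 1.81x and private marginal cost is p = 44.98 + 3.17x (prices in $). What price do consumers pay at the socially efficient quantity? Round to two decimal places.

P = $163.96

Social marginal cost = private MC + MEC = 61.45 + 3.67x.
Set SMC = demand: 61.45 + 3.67x = 214.52 - 1.81x → x* = 27.9325.
Consumer price on the demand curve at x*: 214.52 − 1.81×27.9325 = 163.9622.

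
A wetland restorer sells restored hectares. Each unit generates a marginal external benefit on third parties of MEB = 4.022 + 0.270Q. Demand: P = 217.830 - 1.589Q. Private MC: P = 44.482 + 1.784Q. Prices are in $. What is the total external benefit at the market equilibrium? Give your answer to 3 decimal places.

$563.267

Market equilibrium (private): 44.482 + 1.784Q = 217.830 - 1.589Q → Q_m = 51.3928.
Total external benefit = ∫₀^{Q_m} (4.022 + 0.270Q) dQ = 4.022×51.3928 + ½×0.270×51.3928² = 563.2665.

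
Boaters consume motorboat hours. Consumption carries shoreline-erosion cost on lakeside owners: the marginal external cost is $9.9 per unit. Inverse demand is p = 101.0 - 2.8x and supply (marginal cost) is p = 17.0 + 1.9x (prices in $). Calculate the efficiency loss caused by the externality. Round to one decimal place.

Market equilibrium (private): 17.0 + 1.9x = 101.0 - 2.8x → x_m = 17.8723.
Social marginal benefit = demand − MEC = 91.1 - 2.8x.
Set SMB = MC: 91.1 - 2.8x = 17.0 + 1.9x → x* = 15.7660.
Between x* and x_m the wedge MC − SMB runs linearly from 0 to MEC(x_m), so the loss is a triangle.
DWL = ½ × 2.1063 × 9.9000 = 10.4262.

DWL = $10.4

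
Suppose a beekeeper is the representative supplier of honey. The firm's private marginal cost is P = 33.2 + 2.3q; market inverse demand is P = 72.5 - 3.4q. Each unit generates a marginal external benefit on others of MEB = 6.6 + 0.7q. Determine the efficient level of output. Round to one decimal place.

q* = 9.2

Social marginal cost = private MC − MEB = 26.6 + 1.6q.
Set SMC = demand: 26.6 + 1.6q = 72.5 - 3.4q → q* = 9.1800.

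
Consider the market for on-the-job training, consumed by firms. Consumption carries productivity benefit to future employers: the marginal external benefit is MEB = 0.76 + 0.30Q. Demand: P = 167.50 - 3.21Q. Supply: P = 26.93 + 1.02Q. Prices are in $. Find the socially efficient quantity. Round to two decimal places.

Q* = 35.96

Social marginal benefit = demand + MEB = 168.26 - 2.91Q.
Set SMB = MC: 168.26 - 2.91Q = 26.93 + 1.02Q → Q* = 35.9618.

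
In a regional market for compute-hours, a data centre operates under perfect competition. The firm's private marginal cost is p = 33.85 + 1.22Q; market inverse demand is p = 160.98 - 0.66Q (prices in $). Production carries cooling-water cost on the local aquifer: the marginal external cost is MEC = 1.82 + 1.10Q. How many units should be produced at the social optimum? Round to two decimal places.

Social marginal cost = private MC + MEC = 35.67 + 2.32Q.
Set SMC = demand: 35.67 + 2.32Q = 160.98 - 0.66Q → Q* = 42.0503.

Q* = 42.05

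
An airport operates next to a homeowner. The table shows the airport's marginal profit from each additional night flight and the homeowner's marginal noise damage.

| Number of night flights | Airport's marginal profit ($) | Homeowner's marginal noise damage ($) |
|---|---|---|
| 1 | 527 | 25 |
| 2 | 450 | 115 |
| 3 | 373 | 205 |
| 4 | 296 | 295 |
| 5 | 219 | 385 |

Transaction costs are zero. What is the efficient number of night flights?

4

Bargaining reaches the level where marginal profit last exceeds marginal noise damage.
That holds through level 4 (296 ≥ 295) but not at 5 (219 < 385).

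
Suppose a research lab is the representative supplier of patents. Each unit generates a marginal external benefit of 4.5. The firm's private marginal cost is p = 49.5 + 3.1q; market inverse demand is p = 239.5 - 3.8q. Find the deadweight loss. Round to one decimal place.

DWL = 1.5

Market equilibrium (private): 49.5 + 3.1q = 239.5 - 3.8q → q_m = 27.5362.
Social marginal cost = private MC − MEB = 45.0 + 3.1q.
Set SMC = demand: 45.0 + 3.1q = 239.5 - 3.8q → q* = 28.1884.
The loss is the area between SMC and demand from q* to q_m; with linear curves that's a triangle of height MEB(q_m).
DWL = ½ × 0.6522 × 4.5000 = 1.4675.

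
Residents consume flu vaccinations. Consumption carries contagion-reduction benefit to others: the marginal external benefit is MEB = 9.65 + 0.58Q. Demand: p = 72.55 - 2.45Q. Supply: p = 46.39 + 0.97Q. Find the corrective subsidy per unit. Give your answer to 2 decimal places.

Social marginal benefit = demand + MEB = 82.20 - 1.87Q.
Set SMB = MC: 82.20 - 1.87Q = 46.39 + 0.97Q → Q* = 12.6092.
The Pigouvian subsidy equals MEB at Q*: 9.65 + 0.58×12.6092 = 16.9633.

subsidy = 16.96 per unit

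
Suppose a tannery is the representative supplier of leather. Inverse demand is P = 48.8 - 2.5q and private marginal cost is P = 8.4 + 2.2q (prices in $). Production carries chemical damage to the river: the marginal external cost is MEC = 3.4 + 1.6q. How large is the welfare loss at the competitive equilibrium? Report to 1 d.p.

Market equilibrium (private): 8.4 + 2.2q = 48.8 - 2.5q → q_m = 8.5957.
Social marginal cost = private MC + MEC = 11.8 + 3.8q.
Set SMC = demand: 11.8 + 3.8q = 48.8 - 2.5q → q* = 5.8730.
Between q* and q_m the wedge SMC − demand runs linearly from 0 to MEC(q_m), so the loss is a triangle.
DWL = ½ × 2.7227 × 17.1532 = 23.3515.

DWL = $23.4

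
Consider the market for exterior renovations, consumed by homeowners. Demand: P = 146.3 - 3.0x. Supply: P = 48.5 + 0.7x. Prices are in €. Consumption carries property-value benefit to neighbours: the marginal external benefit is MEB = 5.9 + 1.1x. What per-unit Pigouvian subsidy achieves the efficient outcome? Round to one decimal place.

Social marginal benefit = demand + MEB = 152.2 - 1.9x.
Set SMB = MC: 152.2 - 1.9x = 48.5 + 0.7x → x* = 39.8846.
The Pigouvian subsidy equals MEB at x*: 5.9 + 1.1×39.8846 = 49.7731.

subsidy = €49.8 per unit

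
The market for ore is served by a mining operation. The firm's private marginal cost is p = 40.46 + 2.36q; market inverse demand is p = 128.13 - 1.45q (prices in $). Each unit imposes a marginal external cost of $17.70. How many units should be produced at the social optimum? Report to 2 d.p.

q* = 18.36

Social marginal cost = private MC + MEC = 58.16 + 2.36q.
Set SMC = demand: 58.16 + 2.36q = 128.13 - 1.45q → q* = 18.3648.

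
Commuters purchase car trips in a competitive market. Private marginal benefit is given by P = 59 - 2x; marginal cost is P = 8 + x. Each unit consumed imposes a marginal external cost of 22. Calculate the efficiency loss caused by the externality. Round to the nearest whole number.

Market equilibrium (private): 8 + x = 59 - 2x → x_m = 17.0000.
Social marginal benefit = demand − MEC = 37 - 2x.
Set SMB = MC: 37 - 2x = 8 + x → x* = 9.6667.
Height of the DWL triangle at x_m is MC(x_m) − SMB(x_m) = MEC(x_m) = 22.0000.
DWL = ½ × 7.3333 × 22.0000 = 80.6663.

DWL = 81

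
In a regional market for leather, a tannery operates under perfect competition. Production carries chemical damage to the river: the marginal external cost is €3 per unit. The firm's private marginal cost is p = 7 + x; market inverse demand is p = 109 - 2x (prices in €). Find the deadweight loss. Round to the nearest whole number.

DWL = €2

Market equilibrium (private): 7 + x = 109 - 2x → x_m = 34.0000.
Social marginal cost = private MC + MEC = 10 + x.
Set SMC = demand: 10 + x = 109 - 2x → x* = 33.0000.
The loss is the area between SMC and demand from x* to x_m; with linear curves that's a triangle of height MEC(x_m).
DWL = ½ × 1.0000 × 3.0000 = 1.5000.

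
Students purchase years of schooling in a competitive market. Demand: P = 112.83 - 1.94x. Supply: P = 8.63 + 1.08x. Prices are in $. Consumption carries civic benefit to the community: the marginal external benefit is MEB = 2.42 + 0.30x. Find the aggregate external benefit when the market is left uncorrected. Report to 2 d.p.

$262.07

Market equilibrium (private): 8.63 + 1.08x = 112.83 - 1.94x → x_m = 34.5033.
Total external benefit = ∫₀^{x_m} (2.42 + 0.30x) dx = 2.42×34.5033 + ½×0.30×34.5033² = 262.0696.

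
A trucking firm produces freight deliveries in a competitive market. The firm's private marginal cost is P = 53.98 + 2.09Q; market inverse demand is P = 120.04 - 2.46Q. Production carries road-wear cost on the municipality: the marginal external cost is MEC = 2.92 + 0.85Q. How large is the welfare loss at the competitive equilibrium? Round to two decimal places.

Market equilibrium (private): 53.98 + 2.09Q = 120.04 - 2.46Q → Q_m = 14.5187.
Social marginal cost = private MC + MEC = 56.90 + 2.94Q.
Set SMC = demand: 56.90 + 2.94Q = 120.04 - 2.46Q → Q* = 11.6926.
Between Q* and Q_m the wedge SMC − demand runs linearly from 0 to MEC(Q_m), so the loss is a triangle.
DWL = ½ × 2.8261 × 15.2609 = 21.5644.

DWL = 21.56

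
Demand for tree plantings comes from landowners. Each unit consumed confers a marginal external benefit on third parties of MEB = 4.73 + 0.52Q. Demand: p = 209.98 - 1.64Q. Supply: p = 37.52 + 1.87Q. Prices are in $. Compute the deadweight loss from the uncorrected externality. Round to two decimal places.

Market equilibrium (private): 37.52 + 1.87Q = 209.98 - 1.64Q → Q_m = 49.1339.
Social marginal benefit = demand + MEB = 214.71 - 1.12Q.
Set SMB = MC: 214.71 - 1.12Q = 37.52 + 1.87Q → Q* = 59.2609.
Height of the DWL triangle at Q_m is SMB(Q_m) − MC(Q_m) = MEB(Q_m) = 30.2796.
DWL = ½ × 10.1270 × 30.2796 = 153.3208.

DWL = $153.32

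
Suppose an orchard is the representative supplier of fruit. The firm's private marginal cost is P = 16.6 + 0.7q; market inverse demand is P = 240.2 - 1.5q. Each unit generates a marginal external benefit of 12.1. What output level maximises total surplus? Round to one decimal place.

q* = 107.1

Social marginal cost = private MC − MEB = 4.5 + 0.7q.
Set SMC = demand: 4.5 + 0.7q = 240.2 - 1.5q → q* = 107.1364.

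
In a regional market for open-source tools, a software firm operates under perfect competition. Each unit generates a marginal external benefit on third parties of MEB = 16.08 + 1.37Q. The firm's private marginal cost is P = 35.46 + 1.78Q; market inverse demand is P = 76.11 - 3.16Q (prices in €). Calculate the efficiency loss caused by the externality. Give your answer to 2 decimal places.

DWL = €104.79

Market equilibrium (private): 35.46 + 1.78Q = 76.11 - 3.16Q → Q_m = 8.2287.
Social marginal cost = private MC − MEB = 19.38 + 0.41Q.
Set SMC = demand: 19.38 + 0.41Q = 76.11 - 3.16Q → Q* = 15.8908.
Height of the DWL triangle at Q_m is demand(Q_m) − SMC(Q_m) = MEB(Q_m) = 27.3534.
DWL = ½ × 7.6621 × 27.3534 = 104.7922.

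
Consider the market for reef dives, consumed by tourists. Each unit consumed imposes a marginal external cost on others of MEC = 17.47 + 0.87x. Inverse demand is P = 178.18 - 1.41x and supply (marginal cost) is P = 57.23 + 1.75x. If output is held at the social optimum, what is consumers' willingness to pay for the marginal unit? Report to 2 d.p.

P = 141.97

Social marginal benefit = demand − MEC = 160.71 - 2.28x.
Set SMB = MC: 160.71 - 2.28x = 57.23 + 1.75x → x* = 25.6774.
Consumer price on the demand curve at x*: 178.18 − 1.41×25.6774 = 141.9749.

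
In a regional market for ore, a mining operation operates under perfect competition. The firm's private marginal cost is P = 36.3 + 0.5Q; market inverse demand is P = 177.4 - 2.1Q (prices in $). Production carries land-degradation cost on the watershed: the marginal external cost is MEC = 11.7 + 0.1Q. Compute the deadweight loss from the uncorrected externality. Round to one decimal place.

DWL = $54.3

Market equilibrium (private): 36.3 + 0.5Q = 177.4 - 2.1Q → Q_m = 54.2692.
Social marginal cost = private MC + MEC = 48.0 + 0.6Q.
Set SMC = demand: 48.0 + 0.6Q = 177.4 - 2.1Q → Q* = 47.9259.
The welfare-loss triangle has base |Q_m − Q*| and height MEC(Q_m) (the vertical gap between SMC and demand is zero at Q* and MEC at Q_m).
DWL = ½ × 6.3433 × 17.1269 = 54.3205.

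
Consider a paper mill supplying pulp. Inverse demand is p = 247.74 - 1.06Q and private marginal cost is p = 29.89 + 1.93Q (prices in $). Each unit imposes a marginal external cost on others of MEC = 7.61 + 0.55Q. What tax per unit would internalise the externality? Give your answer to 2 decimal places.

Social marginal cost = private MC + MEC = 37.50 + 2.48Q.
Set SMC = demand: 37.50 + 2.48Q = 247.74 - 1.06Q → Q* = 59.3898.
The Pigouvian tax equals MEC at Q*: 7.61 + 0.55×59.3898 = 40.2744.

tax = $40.27 per unit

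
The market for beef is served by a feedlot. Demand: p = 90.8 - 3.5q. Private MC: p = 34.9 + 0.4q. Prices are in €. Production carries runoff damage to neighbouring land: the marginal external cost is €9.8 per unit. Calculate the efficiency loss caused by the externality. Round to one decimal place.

DWL = €12.3

Market equilibrium (private): 34.9 + 0.4q = 90.8 - 3.5q → q_m = 14.3333.
Social marginal cost = private MC + MEC = 44.7 + 0.4q.
Set SMC = demand: 44.7 + 0.4q = 90.8 - 3.5q → q* = 11.8205.
Between q* and q_m the wedge SMC − demand runs linearly from 0 to MEC(q_m), so the loss is a triangle.
DWL = ½ × 2.5128 × 9.8000 = 12.3127.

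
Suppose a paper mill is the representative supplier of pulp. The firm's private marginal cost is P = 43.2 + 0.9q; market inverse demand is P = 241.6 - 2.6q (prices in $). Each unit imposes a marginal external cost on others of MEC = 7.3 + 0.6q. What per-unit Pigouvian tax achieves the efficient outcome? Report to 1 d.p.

tax = $35.3 per unit

Social marginal cost = private MC + MEC = 50.5 + 1.5q.
Set SMC = demand: 50.5 + 1.5q = 241.6 - 2.6q → q* = 46.6098.
The Pigouvian tax equals MEC at q*: 7.3 + 0.6×46.6098 = 35.2659.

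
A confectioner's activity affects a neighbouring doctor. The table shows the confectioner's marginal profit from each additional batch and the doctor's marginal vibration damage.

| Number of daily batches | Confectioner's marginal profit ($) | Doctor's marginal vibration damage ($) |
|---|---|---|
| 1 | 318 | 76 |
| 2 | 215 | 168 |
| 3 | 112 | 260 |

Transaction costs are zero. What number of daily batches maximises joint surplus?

2

Bargaining reaches the level where marginal profit last exceeds marginal vibration damage.
That holds through level 2 (215 ≥ 168) but not at 3 (112 < 260).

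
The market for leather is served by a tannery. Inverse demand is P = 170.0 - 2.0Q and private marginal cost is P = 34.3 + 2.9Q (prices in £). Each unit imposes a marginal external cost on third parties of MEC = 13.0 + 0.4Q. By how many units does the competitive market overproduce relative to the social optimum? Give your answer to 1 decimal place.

Market equilibrium (private): 34.3 + 2.9Q = 170.0 - 2.0Q → Q_m = 27.6939.
Social marginal cost = private MC + MEC = 47.3 + 3.3Q.
Set SMC = demand: 47.3 + 3.3Q = 170.0 - 2.0Q → Q* = 23.1509.
Gap = |27.6939 − 23.1509| = 4.5430.

4.5 units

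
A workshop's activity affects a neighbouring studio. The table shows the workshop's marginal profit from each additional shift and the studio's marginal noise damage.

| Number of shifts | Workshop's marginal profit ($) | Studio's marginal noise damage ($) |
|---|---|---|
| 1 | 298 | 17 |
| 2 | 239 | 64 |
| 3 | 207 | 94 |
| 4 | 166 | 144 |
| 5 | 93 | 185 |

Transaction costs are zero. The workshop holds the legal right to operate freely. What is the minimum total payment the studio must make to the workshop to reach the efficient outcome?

Left alone the workshop would choose level 5 (marginal profit stays positive).
Efficient level: k* = 4 (marginal profit ≥ marginal noise damage through 4).
The studio must at least cover the workshop's forgone profit from cutting 5→4: 93 = 93.

$93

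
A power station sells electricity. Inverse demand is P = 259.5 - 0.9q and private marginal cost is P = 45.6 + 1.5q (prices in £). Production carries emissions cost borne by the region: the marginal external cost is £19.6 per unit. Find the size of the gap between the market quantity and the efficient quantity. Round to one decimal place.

8.2 units

Market equilibrium (private): 45.6 + 1.5q = 259.5 - 0.9q → q_m = 89.1250.
Social marginal cost = private MC + MEC = 65.2 + 1.5q.
Set SMC = demand: 65.2 + 1.5q = 259.5 - 0.9q → q* = 80.9583.
Gap = |89.1250 − 80.9583| = 8.1667.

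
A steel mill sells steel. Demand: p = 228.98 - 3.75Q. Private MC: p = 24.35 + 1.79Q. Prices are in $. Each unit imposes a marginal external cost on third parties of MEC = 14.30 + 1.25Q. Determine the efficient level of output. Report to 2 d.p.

Social marginal cost = private MC + MEC = 38.65 + 3.04Q.
Set SMC = demand: 38.65 + 3.04Q = 228.98 - 3.75Q → Q* = 28.0309.

Q* = 28.03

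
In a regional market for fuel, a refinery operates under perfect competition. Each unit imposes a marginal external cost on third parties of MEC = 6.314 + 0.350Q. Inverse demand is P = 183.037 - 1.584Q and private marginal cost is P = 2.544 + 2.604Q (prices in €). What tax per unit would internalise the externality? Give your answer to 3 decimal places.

Social marginal cost = private MC + MEC = 8.858 + 2.954Q.
Set SMC = demand: 8.858 + 2.954Q = 183.037 - 1.584Q → Q* = 38.3823.
The Pigouvian tax equals MEC at Q*: 6.314 + 0.350×38.3823 = 19.7478.

tax = €19.748 per unit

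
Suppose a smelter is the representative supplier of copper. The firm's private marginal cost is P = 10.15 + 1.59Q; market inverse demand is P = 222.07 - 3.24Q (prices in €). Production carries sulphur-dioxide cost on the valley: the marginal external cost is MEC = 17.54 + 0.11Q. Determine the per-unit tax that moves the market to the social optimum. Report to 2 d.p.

tax = €21.87 per unit

Social marginal cost = private MC + MEC = 27.69 + 1.70Q.
Set SMC = demand: 27.69 + 1.70Q = 222.07 - 3.24Q → Q* = 39.3482.
The Pigouvian tax equals MEC at Q*: 17.54 + 0.11×39.3482 = 21.8683.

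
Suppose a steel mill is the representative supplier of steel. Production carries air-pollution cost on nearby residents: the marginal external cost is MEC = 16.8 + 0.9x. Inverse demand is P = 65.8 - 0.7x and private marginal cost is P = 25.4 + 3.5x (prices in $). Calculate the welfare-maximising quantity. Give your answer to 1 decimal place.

Social marginal cost = private MC + MEC = 42.2 + 4.4x.
Set SMC = demand: 42.2 + 4.4x = 65.8 - 0.7x → x* = 4.6275.

x* = 4.6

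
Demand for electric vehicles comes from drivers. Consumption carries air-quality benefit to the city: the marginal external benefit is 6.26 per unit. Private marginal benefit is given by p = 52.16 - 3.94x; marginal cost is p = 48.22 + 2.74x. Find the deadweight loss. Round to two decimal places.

Market equilibrium (private): 48.22 + 2.74x = 52.16 - 3.94x → x_m = 0.5898.
Social marginal benefit = demand + MEB = 58.42 - 3.94x.
Set SMB = MC: 58.42 - 3.94x = 48.22 + 2.74x → x* = 1.5269.
The welfare-loss triangle has base |x_m − x*| and height MEB(x_m) (the vertical gap between SMB and MC is zero at x* and MEB at x_m).
DWL = ½ × 0.9371 × 6.2600 = 2.9331.

DWL = 2.93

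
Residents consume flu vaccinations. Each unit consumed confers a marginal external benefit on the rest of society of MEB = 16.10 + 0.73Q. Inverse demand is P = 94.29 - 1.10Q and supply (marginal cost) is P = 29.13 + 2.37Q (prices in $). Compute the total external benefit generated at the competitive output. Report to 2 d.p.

$431.03

Market equilibrium (private): 29.13 + 2.37Q = 94.29 - 1.10Q → Q_m = 18.7781.
Total external benefit = ∫₀^{Q_m} (16.10 + 0.73Q) dQ = 16.10×18.7781 + ½×0.73×18.7781² = 431.0326.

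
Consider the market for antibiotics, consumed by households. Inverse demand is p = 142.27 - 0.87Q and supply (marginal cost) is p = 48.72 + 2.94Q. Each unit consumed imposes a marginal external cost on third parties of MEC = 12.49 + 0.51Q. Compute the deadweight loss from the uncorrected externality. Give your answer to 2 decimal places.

DWL = 72.41

Market equilibrium (private): 48.72 + 2.94Q = 142.27 - 0.87Q → Q_m = 24.5538.
Social marginal benefit = demand − MEC = 129.78 - 1.38Q.
Set SMB = MC: 129.78 - 1.38Q = 48.72 + 2.94Q → Q* = 18.7639.
The loss is the area between SMB and MC from Q* to Q_m; with linear curves that's a triangle of height MEC(Q_m).
DWL = ½ × 5.7899 × 25.0124 = 72.4096.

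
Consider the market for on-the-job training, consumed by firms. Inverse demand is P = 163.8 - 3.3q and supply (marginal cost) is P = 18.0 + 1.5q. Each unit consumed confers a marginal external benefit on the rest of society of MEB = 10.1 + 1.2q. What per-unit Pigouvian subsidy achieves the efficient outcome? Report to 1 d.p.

subsidy = 62.1 per unit

Social marginal benefit = demand + MEB = 173.9 - 2.1q.
Set SMB = MC: 173.9 - 2.1q = 18.0 + 1.5q → q* = 43.3056.
The Pigouvian subsidy equals MEB at q*: 10.1 + 1.2×43.3056 = 62.0667.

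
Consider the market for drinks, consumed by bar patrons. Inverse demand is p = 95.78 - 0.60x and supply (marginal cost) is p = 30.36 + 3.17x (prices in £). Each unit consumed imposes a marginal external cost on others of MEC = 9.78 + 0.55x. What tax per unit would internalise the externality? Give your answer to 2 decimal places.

Social marginal benefit = demand − MEC = 86.00 - 1.15x.
Set SMB = MC: 86.00 - 1.15x = 30.36 + 3.17x → x* = 12.8796.
The Pigouvian tax equals MEC at x*: 9.78 + 0.55×12.8796 = 16.8638.

tax = £16.86 per unit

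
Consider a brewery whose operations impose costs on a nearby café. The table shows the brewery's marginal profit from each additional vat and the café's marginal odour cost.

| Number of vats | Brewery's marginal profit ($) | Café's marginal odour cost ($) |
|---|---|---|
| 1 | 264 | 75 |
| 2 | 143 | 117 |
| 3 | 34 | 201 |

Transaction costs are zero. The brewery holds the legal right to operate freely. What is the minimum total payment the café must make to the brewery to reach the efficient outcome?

Left alone the brewery would choose level 3 (marginal profit stays positive).
Efficient level: k* = 2 (marginal profit ≥ marginal odour cost through 2).
The café must at least cover the brewery's forgone profit from cutting 3→2: 34 = 34.

$34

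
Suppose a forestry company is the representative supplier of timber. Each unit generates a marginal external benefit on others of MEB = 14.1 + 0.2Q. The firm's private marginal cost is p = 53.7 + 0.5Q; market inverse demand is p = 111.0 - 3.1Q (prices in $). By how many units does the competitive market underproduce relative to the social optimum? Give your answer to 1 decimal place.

5.1 units

Market equilibrium (private): 53.7 + 0.5Q = 111.0 - 3.1Q → Q_m = 15.9167.
Social marginal cost = private MC − MEB = 39.6 + 0.3Q.
Set SMC = demand: 39.6 + 0.3Q = 111.0 - 3.1Q → Q* = 21.0000.
Gap = |15.9167 − 21.0000| = 5.0833.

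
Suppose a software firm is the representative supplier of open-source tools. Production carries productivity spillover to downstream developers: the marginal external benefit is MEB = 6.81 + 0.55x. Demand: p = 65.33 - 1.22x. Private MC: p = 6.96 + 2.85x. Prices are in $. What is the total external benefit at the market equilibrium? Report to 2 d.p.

$154.23

Market equilibrium (private): 6.96 + 2.85x = 65.33 - 1.22x → x_m = 14.3415.
Total external benefit = ∫₀^{x_m} (6.81 + 0.55x) dx = 6.81×14.3415 + ½×0.55×14.3415² = 154.2272.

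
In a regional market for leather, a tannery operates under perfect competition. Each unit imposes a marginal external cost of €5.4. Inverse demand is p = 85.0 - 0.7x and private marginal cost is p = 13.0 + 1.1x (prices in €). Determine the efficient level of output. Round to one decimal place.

Social marginal cost = private MC + MEC = 18.4 + 1.1x.
Set SMC = demand: 18.4 + 1.1x = 85.0 - 0.7x → x* = 37.0000.

x* = 37.0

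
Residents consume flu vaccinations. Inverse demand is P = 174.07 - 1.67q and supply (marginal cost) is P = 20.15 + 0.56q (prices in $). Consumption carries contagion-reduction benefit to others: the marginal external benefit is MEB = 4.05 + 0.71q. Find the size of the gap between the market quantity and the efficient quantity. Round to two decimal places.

Market equilibrium (private): 20.15 + 0.56q = 174.07 - 1.67q → q_m = 69.0224.
Social marginal benefit = demand + MEB = 178.12 - 0.96q.
Set SMB = MC: 178.12 - 0.96q = 20.15 + 0.56q → q* = 103.9276.
Gap = |69.0224 − 103.9276| = 34.9052.

34.91 units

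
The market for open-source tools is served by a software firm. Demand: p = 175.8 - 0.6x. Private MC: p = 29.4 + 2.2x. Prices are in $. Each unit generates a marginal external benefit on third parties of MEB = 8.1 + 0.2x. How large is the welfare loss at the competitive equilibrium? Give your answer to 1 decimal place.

DWL = $66.2

Market equilibrium (private): 29.4 + 2.2x = 175.8 - 0.6x → x_m = 52.2857.
Social marginal cost = private MC − MEB = 21.3 + 2.0x.
Set SMC = demand: 21.3 + 2.0x = 175.8 - 0.6x → x* = 59.4231.
Between x* and x_m the wedge demand − SMC runs linearly from 0 to MEB(x_m), so the loss is a triangle.
DWL = ½ × 7.1374 × 18.5571 = 66.2247.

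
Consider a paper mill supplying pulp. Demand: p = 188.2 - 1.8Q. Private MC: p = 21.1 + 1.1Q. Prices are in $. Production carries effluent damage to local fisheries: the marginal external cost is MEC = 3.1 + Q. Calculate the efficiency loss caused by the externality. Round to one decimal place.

DWL = $472.7

Market equilibrium (private): 21.1 + 1.1Q = 188.2 - 1.8Q → Q_m = 57.6207.
Social marginal cost = private MC + MEC = 24.2 + 2.1Q.
Set SMC = demand: 24.2 + 2.1Q = 188.2 - 1.8Q → Q* = 42.0513.
The welfare-loss triangle has base |Q_m − Q*| and height MEC(Q_m) (the vertical gap between SMC and demand is zero at Q* and MEC at Q_m).
DWL = ½ × 15.5694 × 60.7207 = 472.6924.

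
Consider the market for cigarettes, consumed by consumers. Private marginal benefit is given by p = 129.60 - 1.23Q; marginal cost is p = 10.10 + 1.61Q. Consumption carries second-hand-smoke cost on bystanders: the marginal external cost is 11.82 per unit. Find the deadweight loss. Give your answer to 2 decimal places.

DWL = 24.60

Market equilibrium (private): 10.10 + 1.61Q = 129.60 - 1.23Q → Q_m = 42.0775.
Social marginal benefit = demand − MEC = 117.78 - 1.23Q.
Set SMB = MC: 117.78 - 1.23Q = 10.10 + 1.61Q → Q* = 37.9155.
The welfare-loss triangle has base |Q_m − Q*| and height MEC(Q_m) (the vertical gap between SMB and MC is zero at Q* and MEC at Q_m).
DWL = ½ × 4.1620 × 11.8200 = 24.5974.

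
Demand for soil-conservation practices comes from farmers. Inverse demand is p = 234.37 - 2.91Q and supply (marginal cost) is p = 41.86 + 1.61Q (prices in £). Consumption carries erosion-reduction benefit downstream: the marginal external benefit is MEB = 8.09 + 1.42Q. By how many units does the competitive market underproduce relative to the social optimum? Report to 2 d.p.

22.12 units

Market equilibrium (private): 41.86 + 1.61Q = 234.37 - 2.91Q → Q_m = 42.5907.
Social marginal benefit = demand + MEB = 242.46 - 1.49Q.
Set SMB = MC: 242.46 - 1.49Q = 41.86 + 1.61Q → Q* = 64.7097.
Gap = |42.5907 − 64.7097| = 22.1190.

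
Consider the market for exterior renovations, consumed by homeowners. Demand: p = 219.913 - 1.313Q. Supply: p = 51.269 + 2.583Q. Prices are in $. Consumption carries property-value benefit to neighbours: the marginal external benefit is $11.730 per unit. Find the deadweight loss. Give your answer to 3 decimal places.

Market equilibrium (private): 51.269 + 2.583Q = 219.913 - 1.313Q → Q_m = 43.2864.
Social marginal benefit = demand + MEB = 231.643 - 1.313Q.
Set SMB = MC: 231.643 - 1.313Q = 51.269 + 2.583Q → Q* = 46.2972.
The loss is the area between SMB and MC from Q* to Q_m; with linear curves that's a triangle of height MEB(Q_m).
DWL = ½ × 3.0108 × 11.7300 = 17.6583.

DWL = $17.658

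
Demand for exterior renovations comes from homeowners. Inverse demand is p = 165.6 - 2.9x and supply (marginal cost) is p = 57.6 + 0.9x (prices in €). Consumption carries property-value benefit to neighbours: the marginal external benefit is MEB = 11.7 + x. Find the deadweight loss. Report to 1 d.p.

DWL = €287.4

Market equilibrium (private): 57.6 + 0.9x = 165.6 - 2.9x → x_m = 28.4211.
Social marginal benefit = demand + MEB = 177.3 - 1.9x.
Set SMB = MC: 177.3 - 1.9x = 57.6 + 0.9x → x* = 42.7500.
The welfare-loss triangle has base |x_m − x*| and height MEB(x_m) (the vertical gap between SMB and MC is zero at x* and MEB at x_m).
DWL = ½ × 14.3289 × 40.1211 = 287.4456.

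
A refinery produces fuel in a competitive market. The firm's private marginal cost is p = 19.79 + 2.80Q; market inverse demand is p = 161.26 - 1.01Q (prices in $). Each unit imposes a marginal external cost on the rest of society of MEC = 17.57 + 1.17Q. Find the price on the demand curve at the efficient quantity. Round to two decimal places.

P = $136.13

Social marginal cost = private MC + MEC = 37.36 + 3.97Q.
Set SMC = demand: 37.36 + 3.97Q = 161.26 - 1.01Q → Q* = 24.8795.
Consumer price on the demand curve at Q*: 161.26 − 1.01×24.8795 = 136.1317.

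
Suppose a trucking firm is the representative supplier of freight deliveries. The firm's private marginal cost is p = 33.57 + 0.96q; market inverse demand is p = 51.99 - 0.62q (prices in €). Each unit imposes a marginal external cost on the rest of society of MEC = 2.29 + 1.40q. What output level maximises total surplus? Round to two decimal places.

q* = 5.41

Social marginal cost = private MC + MEC = 35.86 + 2.36q.
Set SMC = demand: 35.86 + 2.36q = 51.99 - 0.62q → q* = 5.4128.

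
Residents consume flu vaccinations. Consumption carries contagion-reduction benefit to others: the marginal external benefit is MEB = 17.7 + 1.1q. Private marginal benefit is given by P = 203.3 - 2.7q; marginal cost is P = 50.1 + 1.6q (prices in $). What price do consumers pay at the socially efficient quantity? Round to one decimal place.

Social marginal benefit = demand + MEB = 221.0 - 1.6q.
Set SMB = MC: 221.0 - 1.6q = 50.1 + 1.6q → q* = 53.4063.
Consumer price on the demand curve at q*: 203.3 − 2.7×53.4063 = 59.1030.

P = $59.1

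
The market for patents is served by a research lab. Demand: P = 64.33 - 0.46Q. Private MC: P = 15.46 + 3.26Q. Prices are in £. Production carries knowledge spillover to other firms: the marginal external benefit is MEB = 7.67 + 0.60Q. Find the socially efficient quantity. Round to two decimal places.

Social marginal cost = private MC − MEB = 7.79 + 2.66Q.
Set SMC = demand: 7.79 + 2.66Q = 64.33 - 0.46Q → Q* = 18.1218.

Q* = 18.12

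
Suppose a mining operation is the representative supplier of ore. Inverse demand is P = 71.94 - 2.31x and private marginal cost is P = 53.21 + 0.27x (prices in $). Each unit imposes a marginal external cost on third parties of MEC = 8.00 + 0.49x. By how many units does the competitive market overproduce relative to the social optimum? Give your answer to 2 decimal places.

Market equilibrium (private): 53.21 + 0.27x = 71.94 - 2.31x → x_m = 7.2597.
Social marginal cost = private MC + MEC = 61.21 + 0.76x.
Set SMC = demand: 61.21 + 0.76x = 71.94 - 2.31x → x* = 3.4951.
Gap = |7.2597 − 3.4951| = 3.7646.

3.76 units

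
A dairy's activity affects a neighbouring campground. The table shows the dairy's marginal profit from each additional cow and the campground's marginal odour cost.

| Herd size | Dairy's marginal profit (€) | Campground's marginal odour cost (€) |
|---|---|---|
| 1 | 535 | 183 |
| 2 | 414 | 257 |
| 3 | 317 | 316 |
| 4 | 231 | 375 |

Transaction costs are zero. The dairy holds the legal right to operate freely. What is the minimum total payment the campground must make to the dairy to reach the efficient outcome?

Left alone the dairy would choose level 4 (marginal profit stays positive).
Efficient level: k* = 3 (marginal profit ≥ marginal odour cost through 3).
The campground must at least cover the dairy's forgone profit from cutting 4→3: 231 = 231.

€231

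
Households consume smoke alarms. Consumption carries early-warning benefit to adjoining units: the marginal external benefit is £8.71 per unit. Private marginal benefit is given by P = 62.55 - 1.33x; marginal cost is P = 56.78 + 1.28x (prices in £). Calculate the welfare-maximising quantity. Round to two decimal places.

x* = 5.55

Social marginal benefit = demand + MEB = 71.26 - 1.33x.
Set SMB = MC: 71.26 - 1.33x = 56.78 + 1.28x → x* = 5.5479.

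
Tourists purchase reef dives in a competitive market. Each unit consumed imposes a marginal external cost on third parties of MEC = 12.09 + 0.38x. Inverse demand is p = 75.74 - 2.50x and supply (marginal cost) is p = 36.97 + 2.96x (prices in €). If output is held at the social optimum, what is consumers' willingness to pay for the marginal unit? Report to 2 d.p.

Social marginal benefit = demand − MEC = 63.65 - 2.88x.
Set SMB = MC: 63.65 - 2.88x = 36.97 + 2.96x → x* = 4.5685.
Consumer price on the demand curve at x*: 75.74 − 2.50×4.5685 = 64.3188.

P = €64.32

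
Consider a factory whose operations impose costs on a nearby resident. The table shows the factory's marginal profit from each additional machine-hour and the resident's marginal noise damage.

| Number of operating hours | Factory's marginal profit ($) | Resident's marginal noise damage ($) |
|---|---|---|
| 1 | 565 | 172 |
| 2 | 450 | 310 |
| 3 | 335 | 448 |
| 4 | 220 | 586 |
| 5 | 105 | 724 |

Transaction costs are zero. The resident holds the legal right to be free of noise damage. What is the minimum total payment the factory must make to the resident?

$482

Efficient level: marginal profit ≥ marginal noise damage through level 2, so k* = 2.
With the resident holding the right, the factory must at least compensate total damage at k*: 172 + 310 = 482.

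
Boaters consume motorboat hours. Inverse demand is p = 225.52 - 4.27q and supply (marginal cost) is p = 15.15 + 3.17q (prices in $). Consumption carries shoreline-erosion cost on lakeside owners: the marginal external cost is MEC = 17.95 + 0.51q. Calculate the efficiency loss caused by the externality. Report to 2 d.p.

Market equilibrium (private): 15.15 + 3.17q = 225.52 - 4.27q → q_m = 28.2755.
Social marginal benefit = demand − MEC = 207.57 - 4.78q.
Set SMB = MC: 207.57 - 4.78q = 15.15 + 3.17q → q* = 24.2038.
The welfare-loss triangle has base |q_m − q*| and height MEC(q_m) (the vertical gap between SMB and MC is zero at q* and MEC at q_m).
DWL = ½ × 4.0717 × 32.3705 = 65.9015.

DWL = $65.90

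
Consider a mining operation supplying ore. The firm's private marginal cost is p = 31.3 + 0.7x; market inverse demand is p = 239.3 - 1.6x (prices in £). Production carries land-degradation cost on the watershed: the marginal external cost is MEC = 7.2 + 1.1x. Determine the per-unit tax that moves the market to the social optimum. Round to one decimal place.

tax = £72.2 per unit

Social marginal cost = private MC + MEC = 38.5 + 1.8x.
Set SMC = demand: 38.5 + 1.8x = 239.3 - 1.6x → x* = 59.0588.
The Pigouvian tax equals MEC at x*: 7.2 + 1.1×59.0588 = 72.1647.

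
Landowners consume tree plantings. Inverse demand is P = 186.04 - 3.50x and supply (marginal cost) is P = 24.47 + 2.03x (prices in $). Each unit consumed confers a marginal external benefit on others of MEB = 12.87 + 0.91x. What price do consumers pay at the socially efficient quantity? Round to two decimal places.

P = $53.89

Social marginal benefit = demand + MEB = 198.91 - 2.59x.
Set SMB = MC: 198.91 - 2.59x = 24.47 + 2.03x → x* = 37.7576.
Consumer price on the demand curve at x*: 186.04 − 3.50×37.7576 = 53.8884.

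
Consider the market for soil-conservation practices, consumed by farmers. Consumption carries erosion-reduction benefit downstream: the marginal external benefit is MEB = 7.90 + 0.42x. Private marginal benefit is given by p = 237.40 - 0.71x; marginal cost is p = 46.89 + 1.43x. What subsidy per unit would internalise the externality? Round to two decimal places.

subsidy = 56.35 per unit

Social marginal benefit = demand + MEB = 245.30 - 0.29x.
Set SMB = MC: 245.30 - 0.29x = 46.89 + 1.43x → x* = 115.3547.
The Pigouvian subsidy equals MEB at x*: 7.90 + 0.42×115.3547 = 56.3490.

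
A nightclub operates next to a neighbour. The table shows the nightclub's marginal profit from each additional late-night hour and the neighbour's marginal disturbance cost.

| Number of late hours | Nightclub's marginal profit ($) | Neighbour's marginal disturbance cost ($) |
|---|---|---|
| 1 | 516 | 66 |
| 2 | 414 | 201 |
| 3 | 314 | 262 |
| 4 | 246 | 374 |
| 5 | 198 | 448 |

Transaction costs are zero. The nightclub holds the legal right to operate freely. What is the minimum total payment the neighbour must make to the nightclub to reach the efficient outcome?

Left alone the nightclub would choose level 5 (marginal profit stays positive).
Efficient level: k* = 3 (marginal profit ≥ marginal disturbance cost through 3).
The neighbour must at least cover the nightclub's forgone profit from cutting 5→3: 246 + 198 = 444.

$444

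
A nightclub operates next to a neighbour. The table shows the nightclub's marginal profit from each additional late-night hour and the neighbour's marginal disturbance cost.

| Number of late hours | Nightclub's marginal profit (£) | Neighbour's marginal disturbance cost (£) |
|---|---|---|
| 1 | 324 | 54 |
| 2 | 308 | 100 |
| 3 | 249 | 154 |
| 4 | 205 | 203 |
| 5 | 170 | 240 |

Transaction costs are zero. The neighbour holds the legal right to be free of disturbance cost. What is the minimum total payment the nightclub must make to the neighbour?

£511

Efficient level: marginal profit ≥ marginal disturbance cost through level 4, so k* = 4.
With the neighbour holding the right, the nightclub must at least compensate total damage at k*: 54 + 100 + 154 + 203 = 511.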